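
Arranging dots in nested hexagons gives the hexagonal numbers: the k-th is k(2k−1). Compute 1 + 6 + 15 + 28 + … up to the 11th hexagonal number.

946

Σ i(2i−1) = 2Σi² − Σi over i = 1..11.
Σi = 66 and Σi² = 506.
2·506 − 1·66 = 946.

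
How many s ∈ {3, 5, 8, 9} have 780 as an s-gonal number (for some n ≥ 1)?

1

s = 3: P(3, 39) = 780. ✓
s = 5: P(5, 22) = 715 and P(5, 23) = 782; 780 is not s-gonal.
s = 8: P(8, 16) = 736 and P(8, 17) = 833; 780 is not s-gonal.
s = 9: P(9, 15) = 750 and P(9, 16) = 856; 780 is not s-gonal.
Hits: s ∈ {3} → 1.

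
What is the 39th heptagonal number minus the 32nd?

1232

39·(5·39 − 3)/2 = 3744 and 32·(5·32 − 3)/2 = 2512.
Difference: 3744 − 2512 = 1232.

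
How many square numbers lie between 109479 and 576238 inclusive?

The n-th square number is n².
Smallest index with value ≥ 109479: n = 331 (giving 109561).
Largest index with value ≤ 576238: n = 759 (giving 576081).
Indices 331 through 759: 429 terms.

429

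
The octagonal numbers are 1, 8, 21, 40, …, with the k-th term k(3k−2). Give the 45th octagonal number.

5985

The 45th octagonal number is n(3n−2) with n = 45.
45·(3·45 − 2) = 45·133 = 5985.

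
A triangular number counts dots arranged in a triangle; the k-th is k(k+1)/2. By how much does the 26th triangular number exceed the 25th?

Consecutive triangular numbers differ by n: T_{26} − T_{25} = 26.

26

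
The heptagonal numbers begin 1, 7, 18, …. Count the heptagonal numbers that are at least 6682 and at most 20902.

The n-th heptagonal number is n(5n−3)/2.
Smallest index with value ≥ 6682: n = 52 (giving 6682).
Largest index with value ≤ 20902: n = 91 (giving 20566).
Indices 52 through 91: 40 terms.

40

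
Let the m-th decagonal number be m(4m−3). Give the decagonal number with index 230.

210910

The 230th decagonal number is n(4n−3) with n = 230.
230·(4·230 − 3) = 230·917 = 210910.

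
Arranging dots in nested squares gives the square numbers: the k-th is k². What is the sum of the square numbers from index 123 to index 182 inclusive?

Σ_{i=123}^{182} i² = 2026115 − 612745 = 1413370.

1413370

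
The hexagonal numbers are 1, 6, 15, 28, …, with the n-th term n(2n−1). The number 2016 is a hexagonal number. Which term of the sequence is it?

Set n(2n−1) = 2016, giving 2n² − n − 2016 = 0.
So n = (1 + 127) / 4 = 128/4 = 32.

32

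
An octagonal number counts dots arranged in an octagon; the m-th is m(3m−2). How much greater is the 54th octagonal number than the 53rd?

Consecutive octagonal numbers differ by 6n − 5: here 6·54 − 5 = 319.

319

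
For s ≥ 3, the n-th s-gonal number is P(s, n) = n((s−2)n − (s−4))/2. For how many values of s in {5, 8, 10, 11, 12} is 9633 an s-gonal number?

1

s = 5: P(5, 80) = 9560 and P(5, 81) = 9801; 9633 is not s-gonal.
s = 8: P(8, 57) = 9633. ✓
s = 10: P(10, 49) = 9457 and P(10, 50) = 9850; 9633 is not s-gonal.
s = 11: P(11, 46) = 9361 and P(11, 47) = 9776; 9633 is not s-gonal.
s = 12: P(12, 44) = 9504 and P(12, 45) = 9945; 9633 is not s-gonal.
Hits: s ∈ {8} → 1.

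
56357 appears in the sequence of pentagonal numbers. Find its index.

Set n(3n−1)/2 = 56357, giving 3n² − n − 112714 = 0.
The discriminant is 1 + 24·56357 = 1352569, and √1352569 = 1163.
So n = (1 + 1163) / 6 = 1164/6 = 194.

194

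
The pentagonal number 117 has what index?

Set n(3n−1)/2 = 117, giving 3n² − n − 234 = 0.
The discriminant is 1 + 24·117 = 2809, and √2809 = 53.
So n = (1 + 53) / 6 = 54/6 = 9.
Check: 9·(3·9 − 1)/2 = 117. ✓

9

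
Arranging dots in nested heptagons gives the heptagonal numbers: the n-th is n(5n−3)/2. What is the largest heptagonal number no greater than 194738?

194184

Solve n(5n−3)/2 ≤ 194738 for integer n.
n = 279 gives 194184 ≤ 194738, while n = 280 gives 195580 > 194738; so the answer is 194184.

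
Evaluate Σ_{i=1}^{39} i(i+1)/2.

10660

Σ i(i+1)/2 = (Σi² + Σi) / 2 over i = 1..39.
Σi = 780 and Σi² = 20540.
(1·20540 + 1·780) / 2 = 21320/2 = 10660.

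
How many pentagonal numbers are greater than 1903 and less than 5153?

The n-th pentagonal number is n(3n−1)/2.
Smallest index with value > 1903: n = 36 (giving 1926).
Largest index with value < 5153: n = 58 (giving 5017).
Indices 36 through 58: 23 terms.

23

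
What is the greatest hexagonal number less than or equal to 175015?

Solve n(2n−1) ≤ 175015 for integer n.
n = 296 gives 174936 ≤ 175015, while n = 297 gives 176121 > 175015; so the answer is 174936.

174936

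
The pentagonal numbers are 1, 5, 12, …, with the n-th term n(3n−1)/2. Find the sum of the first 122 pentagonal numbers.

915366

Σ i(3i−1)/2 = (3Σi² − Σi) / 2 over i = 1..122.
Σi = 7503 and Σi² = 612745.
(3·612745 − 1·7503) / 2 = 1830732/2 = 915366.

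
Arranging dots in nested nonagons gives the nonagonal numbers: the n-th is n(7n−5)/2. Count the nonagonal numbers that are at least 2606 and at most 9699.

The n-th nonagonal number is n(7n−5)/2.
Smallest index with value ≥ 2606: n = 28 (giving 2674).
Largest index with value ≤ 9699: n = 53 (giving 9699).
Indices 28 through 53: 26 terms.

26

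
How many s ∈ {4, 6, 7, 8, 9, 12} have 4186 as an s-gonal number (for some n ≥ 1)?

1

s = 4: P(4, 64) = 4096 and P(4, 65) = 4225; 4186 is not s-gonal.
s = 6: P(6, 46) = 4186. ✓
s = 7: P(7, 41) = 4141 and P(7, 42) = 4347; 4186 is not s-gonal.
s = 8: P(8, 37) = 4033 and P(8, 38) = 4256; 4186 is not s-gonal.
s = 9: P(9, 34) = 3961 and P(9, 35) = 4200; 4186 is not s-gonal.
s = 12: P(12, 29) = 4089 and P(12, 30) = 4380; 4186 is not s-gonal.
Hits: s ∈ {6} → 1.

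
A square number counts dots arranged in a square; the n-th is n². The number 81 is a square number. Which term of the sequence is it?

9

We need n² = 81, so n = √81 = 9.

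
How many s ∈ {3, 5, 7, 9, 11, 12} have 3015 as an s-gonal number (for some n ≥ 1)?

1

s = 3: P(3, 77) = 3003 and P(3, 78) = 3081; 3015 is not s-gonal.
s = 5: P(5, 45) = 3015. ✓
s = 7: P(7, 35) = 3010 and P(7, 36) = 3186; 3015 is not s-gonal.
s = 9: P(9, 29) = 2871 and P(9, 30) = 3075; 3015 is not s-gonal.
s = 11: P(11, 26) = 2951 and P(11, 27) = 3186; 3015 is not s-gonal.
s = 12: P(12, 24) = 2784 and P(12, 25) = 3025; 3015 is not s-gonal.
Hits: s ∈ {5} → 1.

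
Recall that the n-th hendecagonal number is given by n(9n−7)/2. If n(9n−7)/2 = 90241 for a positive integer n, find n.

Set n(9n−7)/2 = 90241, giving 9n² − 7n − 180482 = 0.
The discriminant is 49 + 72·90241 = 6497401, and √6497401 = 2549.
So n = (7 + 2549) / 18 = 2556/18 = 142.

142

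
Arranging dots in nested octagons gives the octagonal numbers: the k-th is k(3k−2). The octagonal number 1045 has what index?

Set n(3n−2) = 1045, giving 3n² − 2n − 1045 = 0.
The discriminant is 4 + 12·1045 = 12544, and √12544 = 112.
So n = (2 + 112) / 6 = 114/6 = 19.
Check: 19·(3·19 − 2) = 1045. ✓

19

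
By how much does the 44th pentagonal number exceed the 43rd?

130

Consecutive pentagonal numbers differ by 3n − 2: here 3·44 − 2 = 130.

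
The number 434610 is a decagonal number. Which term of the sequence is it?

330

Set n(4n−3) = 434610, giving 4n² − 3n − 434610 = 0.
So n = (3 + 2637) / 8 = 2640/8 = 330.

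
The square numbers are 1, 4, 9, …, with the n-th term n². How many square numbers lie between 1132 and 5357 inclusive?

The n-th square number is n².
Smallest index with value ≥ 1132: n = 34 (giving 1156).
Largest index with value ≤ 5357: n = 73 (giving 5329).
Indices 34 through 73: 40 terms.

40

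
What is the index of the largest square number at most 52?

7

Solve n² ≤ 52 for integer n.
n = 7 gives 49 ≤ 52, while n = 8 gives 64 > 52; so the answer is index 7.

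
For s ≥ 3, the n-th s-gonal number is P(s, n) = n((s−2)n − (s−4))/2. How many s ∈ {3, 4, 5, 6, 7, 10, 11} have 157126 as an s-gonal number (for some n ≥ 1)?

1

s = 3: P(3, 560) = 157080 and P(3, 561) = 157641; 157126 is not s-gonal.
s = 4: P(4, 396) = 156816 and P(4, 397) = 157609; 157126 is not s-gonal.
s = 5: P(5, 323) = 156332 and P(5, 324) = 157302; 157126 is not s-gonal.
s = 6: P(6, 280) = 156520 and P(6, 281) = 157641; 157126 is not s-gonal.
s = 7: P(7, 251) = 157126. ✓
s = 10: P(10, 198) = 156222 and P(10, 199) = 157807; 157126 is not s-gonal.
s = 11: P(11, 187) = 156706 and P(11, 188) = 158390; 157126 is not s-gonal.
Hits: s ∈ {7} → 1.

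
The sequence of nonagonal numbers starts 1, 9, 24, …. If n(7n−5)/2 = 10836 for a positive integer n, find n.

56

Set n(7n−5)/2 = 10836, giving 7n² − 5n − 21672 = 0.
The discriminant is 25 + 56·10836 = 606841, and √606841 = 779.
So n = (5 + 779) / 14 = 784/14 = 56.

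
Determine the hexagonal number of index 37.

37·(2·37 − 1) = 37·73 = 2701.

2701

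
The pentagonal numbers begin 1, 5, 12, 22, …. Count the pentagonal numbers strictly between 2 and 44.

4

The n-th pentagonal number is n(3n−1)/2.
Smallest index with value > 2: n = 2 (giving 5).
Largest index with value < 44: n = 5 (giving 35).
Indices 2 through 5: 4 terms.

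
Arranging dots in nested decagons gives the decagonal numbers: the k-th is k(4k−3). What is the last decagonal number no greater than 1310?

1242

Solve n(4n−3) ≤ 1310 for integer n.
n = 18 gives 1242 ≤ 1310, while n = 19 gives 1387 > 1310; so the answer is 1242.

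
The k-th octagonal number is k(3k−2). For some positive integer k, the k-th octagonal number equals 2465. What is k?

Set n(3n−2) = 2465, giving 3n² − 2n − 2465 = 0.
So n = (2 + 172) / 6 = 174/6 = 29.
Check: 29·(3·29 − 2) = 2465. ✓

29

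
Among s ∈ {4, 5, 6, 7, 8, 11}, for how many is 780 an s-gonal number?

s = 4: P(4, 27) = 729 and P(4, 28) = 784; 780 is not s-gonal.
s = 5: P(5, 22) = 715 and P(5, 23) = 782; 780 is not s-gonal.
s = 6: P(6, 20) = 780. ✓
s = 7: P(7, 17) = 697 and P(7, 18) = 783; 780 is not s-gonal.
s = 8: P(8, 16) = 736 and P(8, 17) = 833; 780 is not s-gonal.
s = 11: P(11, 13) = 715 and P(11, 14) = 833; 780 is not s-gonal.
Hits: s ∈ {6} → 1.

1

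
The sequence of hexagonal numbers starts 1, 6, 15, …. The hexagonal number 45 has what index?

5

Set n(2n−1) = 45, giving 2n² − n − 45 = 0.
So n = (1 + 19) / 4 = 20/4 = 5.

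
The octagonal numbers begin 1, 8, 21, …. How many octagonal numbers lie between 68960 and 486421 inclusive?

The n-th octagonal number is n(3n−2).
Smallest index with value ≥ 68960: n = 152 (giving 69008).
Largest index with value ≤ 486421: n = 403 (giving 486421).
Indices 152 through 403: 252 terms.

252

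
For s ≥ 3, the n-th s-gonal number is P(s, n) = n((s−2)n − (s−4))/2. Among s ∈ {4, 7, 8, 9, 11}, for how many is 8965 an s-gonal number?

1

s = 4: P(4, 94) = 8836 and P(4, 95) = 9025; 8965 is not s-gonal.
s = 7: P(7, 60) = 8910 and P(7, 61) = 9211; 8965 is not s-gonal.
s = 8: P(8, 55) = 8965. ✓
s = 9: P(9, 50) = 8625 and P(9, 51) = 8976; 8965 is not s-gonal.
s = 11: P(11, 45) = 8955 and P(11, 46) = 9361; 8965 is not s-gonal.
Hits: s ∈ {8} → 1.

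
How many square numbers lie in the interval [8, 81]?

The n-th square number is n².
Smallest index with value ≥ 8: n = 3 (giving 9).
Largest index with value ≤ 81: n = 9 (giving 81).
Indices 3 through 9: 7 terms.

7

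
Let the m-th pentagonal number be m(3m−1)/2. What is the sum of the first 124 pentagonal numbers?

961000

Σ i(3i−1)/2 = (3Σi² − Σi) / 2 over i = 1..124.
Σi = 7750 and Σi² = 643250.
(3·643250 − 1·7750) / 2 = 1922000/2 = 961000.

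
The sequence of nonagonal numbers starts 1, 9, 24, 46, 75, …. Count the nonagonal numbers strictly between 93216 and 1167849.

414

The n-th nonagonal number is n(7n−5)/2.
Smallest index with value > 93216: n = 164 (giving 93726).
Largest index with value < 1167849: n = 577 (giving 1163809).
Indices 164 through 577: 414 terms.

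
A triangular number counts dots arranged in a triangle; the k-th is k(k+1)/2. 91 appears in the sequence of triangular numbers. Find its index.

13

Set n(n+1)/2 = 91, giving n² + n − 182 = 0.
So n = (-1 + 27) / 2 = 26/2 = 13.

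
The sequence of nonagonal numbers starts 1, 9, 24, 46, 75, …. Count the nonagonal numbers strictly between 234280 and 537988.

The n-th nonagonal number is n(7n−5)/2.
Smallest index with value > 234280: n = 260 (giving 235950).
Largest index with value < 537988: n = 392 (giving 536844).
Indices 260 through 392: 133 terms.

133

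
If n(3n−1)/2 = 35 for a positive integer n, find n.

Set n(3n−1)/2 = 35, giving 3n² − n − 70 = 0.
So n = (1 + 29) / 6 = 30/6 = 5.
Check: 5·(3·5 − 1)/2 = 35. ✓

5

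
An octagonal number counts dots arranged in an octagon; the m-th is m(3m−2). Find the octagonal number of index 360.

388080

360·(3·360 − 2) = 360·1078 = 388080.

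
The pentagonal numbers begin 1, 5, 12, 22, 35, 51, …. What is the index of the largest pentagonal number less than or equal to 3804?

Solve n(3n−1)/2 ≤ 3804 for integer n.
n = 50 gives 3725 ≤ 3804, while n = 51 gives 3876 > 3804; so the answer is index 50.

50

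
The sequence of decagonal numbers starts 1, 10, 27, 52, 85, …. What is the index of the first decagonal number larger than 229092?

240

Solve n(4n−3) > 229092 for integer n.
The largest n with value ≤ 229092 is 239 (since 227767 ≤ 229092 < 229680), so the first above is n = 240, value 229680.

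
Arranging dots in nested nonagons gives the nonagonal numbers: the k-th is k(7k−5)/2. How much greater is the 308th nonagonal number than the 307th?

Consecutive nonagonal numbers differ by 7n − 6: here 7·308 − 6 = 2150.

2150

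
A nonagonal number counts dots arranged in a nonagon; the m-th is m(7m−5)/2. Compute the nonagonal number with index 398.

553419

398·(7·398 − 5)/2 = 398·2781/2 = 553419.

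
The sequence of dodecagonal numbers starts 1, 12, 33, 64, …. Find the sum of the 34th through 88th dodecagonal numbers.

1079155

Σ i(5i−4) = 5Σi² − 4Σi over i = 34..88.
Σi = 3916 − 561 = 3355 and Σi² = 231044 − 12529 = 218515.
5·218515 − 4·3355 = 1079155.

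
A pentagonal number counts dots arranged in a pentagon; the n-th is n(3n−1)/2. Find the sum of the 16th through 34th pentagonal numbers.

18430

Σ i(3i−1)/2 = (3Σi² − Σi) / 2 over i = 16..34.
Σi = 595 − 120 = 475 and Σi² = 13685 − 1240 = 12445.
(3·12445 − 1·475) / 2 = 36860/2 = 18430.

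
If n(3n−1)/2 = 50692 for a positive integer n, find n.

184

Set n(3n−1)/2 = 50692, giving 3n² − n − 101384 = 0.
So n = (1 + 1103) / 6 = 1104/6 = 184.
Check: 184·(3·184 − 1)/2 = 50692. ✓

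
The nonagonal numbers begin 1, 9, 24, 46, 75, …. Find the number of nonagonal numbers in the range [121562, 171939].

36

The n-th nonagonal number is n(7n−5)/2.
Smallest index with value ≥ 121562: n = 187 (giving 121924).
Largest index with value ≤ 171939: n = 222 (giving 171939).
Indices 187 through 222: 36 terms.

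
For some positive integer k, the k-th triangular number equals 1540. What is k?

Set n(n+1)/2 = 1540, giving n² + n − 3080 = 0.
The discriminant is 1 + 8·1540 = 12321, and √12321 = 111.
So n = (-1 + 111) / 2 = 110/2 = 55.

55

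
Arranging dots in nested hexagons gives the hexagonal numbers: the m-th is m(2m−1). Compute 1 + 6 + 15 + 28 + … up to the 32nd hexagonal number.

22352

Σ i(2i−1) = 2Σi² − Σi over i = 1..32.
Σi = 528 and Σi² = 11440.
2·11440 − 1·528 = 22352.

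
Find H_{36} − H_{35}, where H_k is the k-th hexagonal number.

Consecutive hexagonal numbers differ by 4n − 3: here 4·36 − 3 = 141.

141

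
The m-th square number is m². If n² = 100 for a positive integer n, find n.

10

We need n² = 100, so n = √100 = 10.
Check: 10² = 100. ✓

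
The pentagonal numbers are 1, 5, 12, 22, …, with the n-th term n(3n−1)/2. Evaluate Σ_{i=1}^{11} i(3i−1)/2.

726

Σ i(3i−1)/2 = (3Σi² − Σi) / 2 over i = 1..11.
Σi = 66 and Σi² = 506.
(3·506 − 1·66) / 2 = 1452/2 = 726.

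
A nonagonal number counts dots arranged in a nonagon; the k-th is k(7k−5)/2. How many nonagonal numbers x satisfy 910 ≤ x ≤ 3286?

15

The n-th nonagonal number is n(7n−5)/2.
Smallest index with value ≥ 910: n = 17 (giving 969).
Largest index with value ≤ 3286: n = 31 (giving 3286).
Indices 17 through 31: 15 terms.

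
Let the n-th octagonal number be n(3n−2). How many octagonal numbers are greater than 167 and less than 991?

The n-th octagonal number is n(3n−2).
Smallest index with value > 167: n = 8 (giving 176).
Largest index with value < 991: n = 18 (giving 936).
Indices 8 through 18: 11 terms.

11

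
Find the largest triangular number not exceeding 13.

Solve n(n+1)/2 ≤ 13 for integer n.
n = 4 gives 10 ≤ 13, while n = 5 gives 15 > 13; so the answer is 10.

10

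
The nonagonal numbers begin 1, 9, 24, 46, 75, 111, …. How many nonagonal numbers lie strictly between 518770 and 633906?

40

The n-th nonagonal number is n(7n−5)/2.
Smallest index with value > 518770: n = 386 (giving 520521).
Largest index with value < 633906: n = 425 (giving 631125).
Indices 386 through 425: 40 terms.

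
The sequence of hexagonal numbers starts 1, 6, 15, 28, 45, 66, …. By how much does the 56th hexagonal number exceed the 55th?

Consecutive hexagonal numbers differ by 4n − 3: here 4·56 − 3 = 221.

221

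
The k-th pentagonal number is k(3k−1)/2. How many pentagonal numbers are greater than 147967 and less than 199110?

The n-th pentagonal number is n(3n−1)/2.
Smallest index with value > 147967: n = 315 (giving 148680).
Largest index with value < 199110: n = 364 (giving 198562).
Indices 315 through 364: 50 terms.

50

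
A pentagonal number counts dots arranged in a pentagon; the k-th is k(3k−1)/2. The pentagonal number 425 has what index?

17

Set n(3n−1)/2 = 425, giving 3n² − n − 850 = 0.
So n = (1 + 101) / 6 = 102/6 = 17.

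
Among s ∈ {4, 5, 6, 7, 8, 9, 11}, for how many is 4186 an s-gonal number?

s = 4: P(4, 64) = 4096 and P(4, 65) = 4225; 4186 is not s-gonal.
s = 5: P(5, 52) = 4030 and P(5, 53) = 4187; 4186 is not s-gonal.
s = 6: P(6, 46) = 4186. ✓
s = 7: P(7, 41) = 4141 and P(7, 42) = 4347; 4186 is not s-gonal.
s = 8: P(8, 37) = 4033 and P(8, 38) = 4256; 4186 is not s-gonal.
s = 9: P(9, 34) = 3961 and P(9, 35) = 4200; 4186 is not s-gonal.
s = 11: P(11, 30) = 3945 and P(11, 31) = 4216; 4186 is not s-gonal.
Hits: s ∈ {6} → 1.

1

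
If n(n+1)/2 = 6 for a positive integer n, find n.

Set n(n+1)/2 = 6, giving n² + n − 12 = 0.
The discriminant is 1 + 8·6 = 49, and √49 = 7.
So n = (-1 + 7) / 2 = 6/2 = 3.
Check: 3·4/2 = 6. ✓

3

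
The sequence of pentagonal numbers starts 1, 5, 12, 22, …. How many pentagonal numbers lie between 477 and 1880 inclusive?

The n-th pentagonal number is n(3n−1)/2.
Smallest index with value ≥ 477: n = 18 (giving 477).
Largest index with value ≤ 1880: n = 35 (giving 1820).
Indices 18 through 35: 18 terms.

18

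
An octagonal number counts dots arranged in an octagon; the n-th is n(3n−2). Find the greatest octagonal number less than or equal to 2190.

Solve n(3n−2) ≤ 2190 for integer n.
n = 27 gives 2133 ≤ 2190, while n = 28 gives 2296 > 2190; so the answer is 2133.

2133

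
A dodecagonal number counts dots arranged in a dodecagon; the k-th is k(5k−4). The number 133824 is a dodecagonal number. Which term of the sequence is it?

Set n(5n−4) = 133824, giving 5n² − 4n − 133824 = 0.
The discriminant is 16 + 20·133824 = 2676496, and √2676496 = 1636.
So n = (4 + 1636) / 10 = 1640/10 = 164.

164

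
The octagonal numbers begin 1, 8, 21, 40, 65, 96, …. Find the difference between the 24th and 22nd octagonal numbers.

24·(3·24 − 2) = 1680 and 22·(3·22 − 2) = 1408.
Difference: 1680 − 1408 = 272.

272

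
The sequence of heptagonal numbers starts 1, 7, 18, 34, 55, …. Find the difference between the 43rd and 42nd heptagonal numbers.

211

Consecutive heptagonal numbers differ by 5n − 4: here 5·43 − 4 = 211.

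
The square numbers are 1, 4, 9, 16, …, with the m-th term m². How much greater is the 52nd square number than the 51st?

103

n² − (n−1)² = 2n − 1, so 52² − 51² = 2·52 − 1 = 103.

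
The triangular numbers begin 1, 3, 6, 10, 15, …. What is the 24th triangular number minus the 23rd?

Consecutive triangular numbers differ by n: T_{24} − T_{23} = 24.

24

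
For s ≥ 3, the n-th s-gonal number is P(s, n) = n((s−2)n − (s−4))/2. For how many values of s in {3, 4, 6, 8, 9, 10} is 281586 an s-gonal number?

s = 3: P(3, 749) = 280875 and P(3, 750) = 281625; 281586 is not s-gonal.
s = 4: P(4, 530) = 280900 and P(4, 531) = 281961; 281586 is not s-gonal.
s = 6: P(6, 375) = 280875 and P(6, 376) = 282376; 281586 is not s-gonal.
s = 8: P(8, 306) = 280296 and P(8, 307) = 282133; 281586 is not s-gonal.
s = 9: P(9, 284) = 281586. ✓
s = 10: P(10, 265) = 280105 and P(10, 266) = 282226; 281586 is not s-gonal.
Hits: s ∈ {9} → 1.

1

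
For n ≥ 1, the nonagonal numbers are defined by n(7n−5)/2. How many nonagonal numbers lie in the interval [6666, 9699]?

10

The n-th nonagonal number is n(7n−5)/2.
Smallest index with value ≥ 6666: n = 44 (giving 6666).
Largest index with value ≤ 9699: n = 53 (giving 9699).
Indices 44 through 53: 10 terms.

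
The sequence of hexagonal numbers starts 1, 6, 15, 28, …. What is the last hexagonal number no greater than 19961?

19900

Solve n(2n−1) ≤ 19961 for integer n.
n = 100 gives 19900 ≤ 19961, while n = 101 gives 20301 > 19961; so the answer is 19900.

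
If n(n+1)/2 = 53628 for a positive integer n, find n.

327

Set n(n+1)/2 = 53628, giving n² + n − 107256 = 0.
The discriminant is 1 + 8·53628 = 429025, and √429025 = 655.
So n = (-1 + 655) / 2 = 654/2 = 327.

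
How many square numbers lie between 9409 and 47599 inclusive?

The n-th square number is n².
Smallest index with value ≥ 9409: n = 97 (giving 9409).
Largest index with value ≤ 47599: n = 218 (giving 47524).
Indices 97 through 218: 122 terms.

122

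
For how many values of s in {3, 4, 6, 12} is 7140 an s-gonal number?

2

s = 3: P(3, 119) = 7140. ✓
s = 4: P(4, 84) = 7056 and P(4, 85) = 7225; 7140 is not s-gonal.
s = 6: P(6, 60) = 7140. ✓
s = 12: P(12, 38) = 7068 and P(12, 39) = 7449; 7140 is not s-gonal.
Hits: s ∈ {3, 6} → 2.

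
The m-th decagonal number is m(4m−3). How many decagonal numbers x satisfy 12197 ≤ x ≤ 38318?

The n-th decagonal number is n(4n−3).
Smallest index with value ≥ 12197: n = 56 (giving 12376).
Largest index with value ≤ 38318: n = 98 (giving 38122).
Indices 56 through 98: 43 terms.

43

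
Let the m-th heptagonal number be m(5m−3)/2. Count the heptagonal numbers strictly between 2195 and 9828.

The n-th heptagonal number is n(5n−3)/2.
Smallest index with value > 2195: n = 30 (giving 2205).
Largest index with value < 9828: n = 62 (giving 9517).
Indices 30 through 62: 33 terms.

33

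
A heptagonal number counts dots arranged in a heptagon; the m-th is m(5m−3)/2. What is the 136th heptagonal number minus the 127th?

5904

136·(5·136 − 3)/2 = 46036 and 127·(5·127 − 3)/2 = 40132.
Difference: 46036 − 40132 = 5904.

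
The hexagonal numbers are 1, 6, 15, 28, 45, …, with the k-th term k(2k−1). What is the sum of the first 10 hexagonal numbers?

Σ i(2i−1) = 2Σi² − Σi over i = 1..10.
Σi = 55 and Σi² = 385.
2·385 − 1·55 = 715.

715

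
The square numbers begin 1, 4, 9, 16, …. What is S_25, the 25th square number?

The 25th square number is n² with n = 25.
25² = 625.

625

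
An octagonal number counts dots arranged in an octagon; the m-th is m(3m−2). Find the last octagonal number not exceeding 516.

Solve n(3n−2) ≤ 516 for integer n.
n = 13 gives 481 ≤ 516, while n = 14 gives 560 > 516; so the answer is 481.

481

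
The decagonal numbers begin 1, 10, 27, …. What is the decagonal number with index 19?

19·(4·19 − 3) = 19·73 = 1387.

1387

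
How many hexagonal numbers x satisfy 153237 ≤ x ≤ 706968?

317

The n-th hexagonal number is n(2n−1).
Smallest index with value ≥ 153237: n = 278 (giving 154290).
Largest index with value ≤ 706968: n = 594 (giving 705078).
Indices 278 through 594: 317 terms.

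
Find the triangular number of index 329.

54285

The 329th triangular number is n(n+1)/2 with n = 329.
329·330/2 = 108570/2 = 54285.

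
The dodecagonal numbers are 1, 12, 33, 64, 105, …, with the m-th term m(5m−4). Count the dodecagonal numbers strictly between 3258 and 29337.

51

The n-th dodecagonal number is n(5n−4).
Smallest index with value > 3258: n = 26 (giving 3276).
Largest index with value < 29337: n = 76 (giving 28576).
Indices 26 through 76: 51 terms.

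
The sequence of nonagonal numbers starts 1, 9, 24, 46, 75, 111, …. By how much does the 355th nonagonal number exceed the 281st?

164539

355·(7·355 − 5)/2 = 440200 and 281·(7·281 − 5)/2 = 275661.
Difference: 440200 − 275661 = 164539.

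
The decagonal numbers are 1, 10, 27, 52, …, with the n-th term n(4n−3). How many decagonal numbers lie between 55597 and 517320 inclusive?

242

The n-th decagonal number is n(4n−3).
Smallest index with value ≥ 55597: n = 119 (giving 56287).
Largest index with value ≤ 517320: n = 360 (giving 517320).
Indices 119 through 360: 242 terms.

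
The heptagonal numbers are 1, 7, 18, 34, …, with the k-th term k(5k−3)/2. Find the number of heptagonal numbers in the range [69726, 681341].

355

The n-th heptagonal number is n(5n−3)/2.
Smallest index with value ≥ 69726: n = 168 (giving 70308).
Largest index with value ≤ 681341: n = 522 (giving 680427).
Indices 168 through 522: 355 terms.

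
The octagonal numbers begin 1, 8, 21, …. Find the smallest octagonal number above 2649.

2821

Solve n(3n−2) > 2649 for integer n.
The largest n with value ≤ 2649 is 30 (since 2640 ≤ 2649 < 2821), so the first above is n = 31, value 2821.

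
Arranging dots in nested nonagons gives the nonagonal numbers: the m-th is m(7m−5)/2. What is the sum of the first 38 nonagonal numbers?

64714

Σ i(7i−5)/2 = (7Σi² − 5Σi) / 2 over i = 1..38.
Σi = 741 and Σi² = 19019.
(7·19019 − 5·741) / 2 = 129428/2 = 64714.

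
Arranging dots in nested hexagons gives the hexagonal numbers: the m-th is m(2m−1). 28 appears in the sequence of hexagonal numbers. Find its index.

4

Set n(2n−1) = 28, giving 2n² − n − 28 = 0.
The discriminant is 1 + 8·28 = 225, and √225 = 15.
So n = (1 + 15) / 4 = 16/4 = 4.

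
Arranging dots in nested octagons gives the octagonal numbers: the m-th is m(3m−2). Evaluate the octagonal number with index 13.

481

The 13th octagonal number is n(3n−2) with n = 13.
13·(3·13 − 2) = 13·37 = 481.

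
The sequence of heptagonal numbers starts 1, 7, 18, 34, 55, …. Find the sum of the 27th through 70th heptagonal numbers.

273284

Σ i(5i−3)/2 = (5Σi² − 3Σi) / 2 over i = 27..70.
Σi = 2485 − 351 = 2134 and Σi² = 116795 − 6201 = 110594.
(5·110594 − 3·2134) / 2 = 546568/2 = 273284.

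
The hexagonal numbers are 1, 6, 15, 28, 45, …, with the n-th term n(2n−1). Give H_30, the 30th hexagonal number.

1770

The 30th hexagonal number is n(2n−1) with n = 30.
30·(2·30 − 1) = 30·59 = 1770.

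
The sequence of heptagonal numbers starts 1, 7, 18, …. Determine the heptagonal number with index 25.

25·(5·25 − 3)/2 = 25·122/2 = 25·61 = 1525.

1525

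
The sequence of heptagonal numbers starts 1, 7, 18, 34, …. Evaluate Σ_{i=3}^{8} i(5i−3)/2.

Σ i(5i−3)/2 = (5Σi² − 3Σi) / 2 over i = 3..8.
Σi = 36 − 3 = 33 and Σi² = 204 − 5 = 199.
(5·199 − 3·33) / 2 = 896/2 = 448.

448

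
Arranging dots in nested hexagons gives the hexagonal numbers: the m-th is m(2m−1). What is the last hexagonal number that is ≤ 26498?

Solve n(2n−1) ≤ 26498 for integer n.
n = 115 gives 26335 ≤ 26498, while n = 116 gives 26796 > 26498; so the answer is 26335.

26335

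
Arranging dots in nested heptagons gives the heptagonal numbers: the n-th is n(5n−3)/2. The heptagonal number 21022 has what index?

92

Set n(5n−3)/2 = 21022, giving 5n² − 3n − 42044 = 0.
So n = (3 + 917) / 10 = 920/10 = 92.
Check: 92·(5·92 − 3)/2 = 21022. ✓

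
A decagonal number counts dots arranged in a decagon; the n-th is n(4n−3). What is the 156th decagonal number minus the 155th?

Consecutive decagonal numbers differ by 8n − 7: here 8·156 − 7 = 1241.

1241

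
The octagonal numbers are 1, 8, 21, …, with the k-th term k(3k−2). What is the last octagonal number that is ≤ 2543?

2465

Solve n(3n−2) ≤ 2543 for integer n.
n = 29 gives 2465 ≤ 2543, while n = 30 gives 2640 > 2543; so the answer is 2465.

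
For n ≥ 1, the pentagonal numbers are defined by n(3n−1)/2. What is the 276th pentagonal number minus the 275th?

826

Consecutive pentagonal numbers differ by 3n − 2: here 3·276 − 2 = 826.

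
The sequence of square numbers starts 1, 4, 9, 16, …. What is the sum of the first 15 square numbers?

1240

Σ_{i=1}^{15} i² = 15·16·31/6 = 1240.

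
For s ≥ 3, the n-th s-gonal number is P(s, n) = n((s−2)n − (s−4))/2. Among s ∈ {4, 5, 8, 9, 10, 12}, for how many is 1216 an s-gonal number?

2

s = 4: P(4, 34) = 1156 and P(4, 35) = 1225; 1216 is not s-gonal.
s = 5: P(5, 28) = 1162 and P(5, 29) = 1247; 1216 is not s-gonal.
s = 8: P(8, 20) = 1160 and P(8, 21) = 1281; 1216 is not s-gonal.
s = 9: P(9, 19) = 1216. ✓
s = 10: P(10, 17) = 1105 and P(10, 18) = 1242; 1216 is not s-gonal.
s = 12: P(12, 16) = 1216. ✓
Hits: s ∈ {9, 12} → 2.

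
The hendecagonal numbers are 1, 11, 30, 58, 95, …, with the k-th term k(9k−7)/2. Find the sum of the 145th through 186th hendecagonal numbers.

5180196

Σ i(9i−7)/2 = (9Σi² − 7Σi) / 2 over i = 145..186.
Σi = 17391 − 10440 = 6951 and Σi² = 2162281 − 1005720 = 1156561.
(9·1156561 − 7·6951) / 2 = 10360392/2 = 5180196.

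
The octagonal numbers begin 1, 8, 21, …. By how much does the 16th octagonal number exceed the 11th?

16·(3·16 − 2) = 736 and 11·(3·11 − 2) = 341.
Difference: 736 − 341 = 395.

395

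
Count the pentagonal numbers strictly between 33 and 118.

5

The n-th pentagonal number is n(3n−1)/2.
Smallest index with value > 33: n = 5 (giving 35).
Largest index with value < 118: n = 9 (giving 117).
Indices 5 through 9: 5 terms.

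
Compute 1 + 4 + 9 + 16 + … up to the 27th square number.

Σ_{i=1}^{27} i² = 27·28·55/6 = 6930.

6930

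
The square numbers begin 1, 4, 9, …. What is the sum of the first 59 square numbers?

70210

Σ_{i=1}^{59} i² = 59·60·119/6 = 70210.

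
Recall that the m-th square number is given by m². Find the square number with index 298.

88804

298² = 88804.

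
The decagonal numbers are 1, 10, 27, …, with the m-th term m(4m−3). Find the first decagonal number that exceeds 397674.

Solve n(4n−3) > 397674 for integer n.
The largest n with value ≤ 397674 is 315 (since 395955 ≤ 397674 < 398476), so the first above is n = 316, value 398476.

398476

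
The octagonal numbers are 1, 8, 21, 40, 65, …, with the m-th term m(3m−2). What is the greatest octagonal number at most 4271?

Solve n(3n−2) ≤ 4271 for integer n.
n = 38 gives 4256 ≤ 4271, while n = 39 gives 4485 > 4271; so the answer is 4256.

4256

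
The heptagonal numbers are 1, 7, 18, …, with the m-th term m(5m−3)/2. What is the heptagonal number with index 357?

318087

The 357th heptagonal number is n(5n−3)/2 with n = 357.
357·(5·357 − 3)/2 = 357·1782/2 = 357·891 = 318087.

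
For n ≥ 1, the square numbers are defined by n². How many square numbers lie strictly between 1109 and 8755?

60

The n-th square number is n².
Smallest index with value > 1109: n = 34 (giving 1156).
Largest index with value < 8755: n = 93 (giving 8649).
Indices 34 through 93: 60 terms.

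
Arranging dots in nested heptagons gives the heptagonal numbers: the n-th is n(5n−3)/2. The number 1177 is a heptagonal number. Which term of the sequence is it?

Set n(5n−3)/2 = 1177, giving 5n² − 3n − 2354 = 0.
The discriminant is 9 + 40·1177 = 47089, and √47089 = 217.
So n = (3 + 217) / 10 = 220/10 = 22.
Check: 22·(5·22 − 3)/2 = 1177. ✓

22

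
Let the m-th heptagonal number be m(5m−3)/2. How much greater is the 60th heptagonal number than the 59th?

Consecutive heptagonal numbers differ by 5n − 4: here 5·60 − 4 = 296.

296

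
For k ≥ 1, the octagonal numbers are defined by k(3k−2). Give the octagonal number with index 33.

The 33rd octagonal number is n(3n−2) with n = 33.
33·(3·33 − 2) = 33·97 = 3201.

3201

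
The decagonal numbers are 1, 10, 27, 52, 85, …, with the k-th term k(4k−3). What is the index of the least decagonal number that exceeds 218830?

Solve n(4n−3) > 218830 for integer n.
The largest n with value ≤ 218830 is 234 (since 218322 ≤ 218830 < 220195), so the first above is n = 235, value 220195.

235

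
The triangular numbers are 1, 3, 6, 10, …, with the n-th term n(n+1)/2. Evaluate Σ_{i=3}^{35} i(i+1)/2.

Σ i(i+1)/2 = (Σi² + Σi) / 2 over i = 3..35.
Σi = 630 − 3 = 627 and Σi² = 14910 − 5 = 14905.
(1·14905 + 1·627) / 2 = 15532/2 = 7766.

7766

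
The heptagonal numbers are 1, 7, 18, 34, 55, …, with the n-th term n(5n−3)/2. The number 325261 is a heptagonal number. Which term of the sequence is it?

361

Set n(5n−3)/2 = 325261, giving 5n² − 3n − 650522 = 0.
The discriminant is 9 + 40·325261 = 13010449, and √13010449 = 3607.
So n = (3 + 3607) / 10 = 3610/10 = 361.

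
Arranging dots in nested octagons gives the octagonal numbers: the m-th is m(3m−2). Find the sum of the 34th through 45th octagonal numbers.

Σ i(3i−2) = 3Σi² − 2Σi over i = 34..45.
Σi = 1035 − 561 = 474 and Σi² = 31395 − 12529 = 18866.
3·18866 − 2·474 = 55650.

55650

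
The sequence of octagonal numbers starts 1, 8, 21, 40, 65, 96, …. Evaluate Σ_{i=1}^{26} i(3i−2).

17901

Σ i(3i−2) = 3Σi² − 2Σi over i = 1..26.
Σi = 351 and Σi² = 6201.
3·6201 − 2·351 = 17901.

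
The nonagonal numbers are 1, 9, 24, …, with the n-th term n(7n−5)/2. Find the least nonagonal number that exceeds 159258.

Solve n(7n−5)/2 > 159258 for integer n.
The largest n with value ≤ 159258 is 213 (since 158259 ≤ 159258 < 159751), so the first above is n = 214, value 159751.

159751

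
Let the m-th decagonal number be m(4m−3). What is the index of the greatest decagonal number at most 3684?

Solve n(4n−3) ≤ 3684 for integer n.
n = 30 gives 3510 ≤ 3684, while n = 31 gives 3751 > 3684; so the answer is index 30.

30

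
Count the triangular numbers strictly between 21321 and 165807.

The n-th triangular number is n(n+1)/2.
Smallest index with value > 21321: n = 207 (giving 21528).
Largest index with value < 165807: n = 575 (giving 165600).
Indices 207 through 575: 369 terms.

369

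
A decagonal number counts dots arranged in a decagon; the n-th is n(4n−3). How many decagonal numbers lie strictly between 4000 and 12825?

24

The n-th decagonal number is n(4n−3).
Smallest index with value > 4000: n = 33 (giving 4257).
Largest index with value < 12825: n = 56 (giving 12376).
Indices 33 through 56: 24 terms.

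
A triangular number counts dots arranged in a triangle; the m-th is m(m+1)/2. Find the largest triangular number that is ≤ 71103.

Solve n(n+1)/2 ≤ 71103 for integer n.
n = 376 gives 70876 ≤ 71103, while n = 377 gives 71253 > 71103; so the answer is 70876.

70876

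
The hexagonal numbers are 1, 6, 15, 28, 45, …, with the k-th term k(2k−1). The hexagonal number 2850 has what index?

38

Set n(2n−1) = 2850, giving 2n² − n − 2850 = 0.
The discriminant is 1 + 8·2850 = 22801, and √22801 = 151.
So n = (1 + 151) / 4 = 152/4 = 38.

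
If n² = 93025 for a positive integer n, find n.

We need n² = 93025, so n = √93025 = 305.
Check: 305² = 93025. ✓

305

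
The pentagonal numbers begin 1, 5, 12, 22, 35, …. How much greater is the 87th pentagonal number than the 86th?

Consecutive pentagonal numbers differ by 3n − 2: here 3·87 − 2 = 259.

259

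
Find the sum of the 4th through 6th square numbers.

Σ_{i=4}^{6} i² = 91 − 14 = 77.

77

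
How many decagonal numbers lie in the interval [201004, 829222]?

The n-th decagonal number is n(4n−3).
Smallest index with value ≥ 201004: n = 225 (giving 201825).
Largest index with value ≤ 829222: n = 455 (giving 826735).
Indices 225 through 455: 231 terms.

231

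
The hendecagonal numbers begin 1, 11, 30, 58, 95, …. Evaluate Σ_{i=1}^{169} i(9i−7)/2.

7254325

Σ i(9i−7)/2 = (9Σi² − 7Σi) / 2 over i = 1..169.
Σi = 14365 and Σi² = 1623245.
(9·1623245 − 7·14365) / 2 = 14508650/2 = 7254325.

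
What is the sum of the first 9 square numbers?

285

Σ_{i=1}^{9} i² = 9·10·19/6 = 285.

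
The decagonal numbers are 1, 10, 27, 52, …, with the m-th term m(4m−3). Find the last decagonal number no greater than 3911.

3751

Solve n(4n−3) ≤ 3911 for integer n.
n = 31 gives 3751 ≤ 3911, while n = 32 gives 4000 > 3911; so the answer is 3751.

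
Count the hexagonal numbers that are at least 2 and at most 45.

4

The n-th hexagonal number is n(2n−1).
Smallest index with value ≥ 2: n = 2 (giving 6).
Largest index with value ≤ 45: n = 5 (giving 45).
Indices 2 through 5: 4 terms.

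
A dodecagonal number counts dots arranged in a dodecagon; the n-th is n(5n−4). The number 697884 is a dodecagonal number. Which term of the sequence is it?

Set n(5n−4) = 697884, giving 5n² − 4n − 697884 = 0.
The discriminant is 16 + 20·697884 = 13957696, and √13957696 = 3736.
So n = (4 + 3736) / 10 = 3740/10 = 374.

374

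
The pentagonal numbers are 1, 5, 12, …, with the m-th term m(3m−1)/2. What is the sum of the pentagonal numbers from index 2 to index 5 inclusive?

74

Σ i(3i−1)/2 = (3Σi² − Σi) / 2 over i = 2..5.
Σi = 15 − 1 = 14 and Σi² = 55 − 1 = 54.
(3·54 − 1·14) / 2 = 148/2 = 74.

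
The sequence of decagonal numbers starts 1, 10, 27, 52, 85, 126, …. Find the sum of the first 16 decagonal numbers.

5576

Σ i(4i−3) = 4Σi² − 3Σi over i = 1..16.
Σi = 136 and Σi² = 1496.
4·1496 − 3·136 = 5576.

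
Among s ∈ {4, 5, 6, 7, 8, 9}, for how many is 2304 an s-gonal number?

1

s = 4: P(4, 48) = 2304. ✓
s = 5: P(5, 39) = 2262 and P(5, 40) = 2380; 2304 is not s-gonal.
s = 6: P(6, 34) = 2278 and P(6, 35) = 2415; 2304 is not s-gonal.
s = 7: P(7, 30) = 2205 and P(7, 31) = 2356; 2304 is not s-gonal.
s = 8: P(8, 28) = 2296 and P(8, 29) = 2465; 2304 is not s-gonal.
s = 9: P(9, 26) = 2301 and P(9, 27) = 2484; 2304 is not s-gonal.
Hits: s ∈ {4} → 1.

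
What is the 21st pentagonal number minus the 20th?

61

Consecutive pentagonal numbers differ by 3n − 2: here 3·21 − 2 = 61.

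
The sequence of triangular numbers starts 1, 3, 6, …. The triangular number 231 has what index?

Set n(n+1)/2 = 231, giving n² + n − 462 = 0.
So n = (-1 + 43) / 2 = 42/2 = 21.
Check: 21·22/2 = 231. ✓

21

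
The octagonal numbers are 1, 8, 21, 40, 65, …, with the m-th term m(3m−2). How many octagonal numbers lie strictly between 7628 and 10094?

8

The n-th octagonal number is n(3n−2).
Smallest index with value > 7628: n = 51 (giving 7701).
Largest index with value < 10094: n = 58 (giving 9976).
Indices 51 through 58: 8 terms.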